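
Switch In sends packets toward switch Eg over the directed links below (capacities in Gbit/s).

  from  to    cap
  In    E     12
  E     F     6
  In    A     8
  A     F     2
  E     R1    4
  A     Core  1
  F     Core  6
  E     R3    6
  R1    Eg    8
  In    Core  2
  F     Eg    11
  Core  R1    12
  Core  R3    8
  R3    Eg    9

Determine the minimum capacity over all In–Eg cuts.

17

Augment In→E→F→Eg: bottleneck 6, flow now 6.
Augment In→E→R1→Eg: bottleneck 4, flow now 10.
Augment In→E→R3→Eg: bottleneck 2, flow now 12.
Augment In→A→F→Eg: bottleneck 2, flow now 14.
Augment In→Core→R1→Eg: bottleneck 2, flow now 16.
Augment In→A→Core→R1→Eg: bottleneck 1, flow now 17.
No augmenting path remains; maximum flow = 17.
By max-flow min-cut, the minimum cut capacity equals the max flow.
In the residual graph, reachable from In: {In, A}.
Min-cut edges: In→E (12), In→Core (2), A→Core (1), A→F (2); capacity 12 + 2 + 1 + 2 = 17.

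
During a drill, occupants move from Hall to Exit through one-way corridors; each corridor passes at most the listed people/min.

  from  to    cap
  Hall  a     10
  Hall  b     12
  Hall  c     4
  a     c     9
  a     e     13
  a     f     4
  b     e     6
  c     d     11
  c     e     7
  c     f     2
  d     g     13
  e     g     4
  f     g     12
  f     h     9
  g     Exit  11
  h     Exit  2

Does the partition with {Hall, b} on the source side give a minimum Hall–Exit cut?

No — its capacity is 20, but the minimum cut has capacity 13.

Given cut capacity: 10 + 4 + 6 = 20.
Augment Hall→a→e→g→Exit: bottleneck 4, flow now 4.
Augment Hall→a→f→g→Exit: bottleneck 4, flow now 8.
Augment Hall→c→d→g→Exit: bottleneck 3, flow now 11.
Augment Hall→c→f→h→Exit: bottleneck 1, flow now 12.
Augment Hall→a→c→f→h→Exit: bottleneck 1, flow now 13.
No augmenting path remains; maximum flow = 13.
In the residual graph, reachable from Hall: {Hall, a, b, c, d, e, f, g, h}.
Min-cut edges: g→Exit (11), h→Exit (2); capacity 11 + 2 = 13.
Cut capacity 20 exceeds the max flow 13, so it is not minimum.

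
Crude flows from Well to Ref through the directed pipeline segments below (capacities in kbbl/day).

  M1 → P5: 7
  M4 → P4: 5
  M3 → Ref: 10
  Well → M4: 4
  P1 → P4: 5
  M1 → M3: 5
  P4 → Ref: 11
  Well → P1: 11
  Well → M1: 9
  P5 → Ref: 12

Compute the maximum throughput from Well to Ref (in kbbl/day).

18

Augment Well→M4→P4→Ref: bottleneck 4, flow now 4.
Augment Well→M1→P5→Ref: bottleneck 7, flow now 11.
Augment Well→M1→M3→Ref: bottleneck 2, flow now 13.
Augment Well→P1→P4→Ref: bottleneck 5, flow now 18.
No augmenting path remains; maximum flow = 18.
In the residual graph, reachable from Well: {Well, P1}.
Min-cut edges: Well→M4 (4), Well→M1 (9), P1→P4 (5); capacity 4 + 9 + 5 = 18.
This cut is saturated, so no flow can exceed 18.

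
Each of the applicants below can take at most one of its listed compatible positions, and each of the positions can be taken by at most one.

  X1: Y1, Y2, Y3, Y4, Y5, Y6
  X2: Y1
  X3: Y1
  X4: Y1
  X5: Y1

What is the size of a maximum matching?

2

Unit-capacity flow: source→left, listed edges, right→sink; max matching = max flow.
Augmenting path X1→Y1 (+1); matched 1.
Augmenting path X2→Y1→X1→Y2 (+1); matched 2.
No augmenting path remains; maximum matching = 2.
König certificate: {X1, Y1} is a vertex cover of size 2 (every listed pair touches it), so no matching can be larger.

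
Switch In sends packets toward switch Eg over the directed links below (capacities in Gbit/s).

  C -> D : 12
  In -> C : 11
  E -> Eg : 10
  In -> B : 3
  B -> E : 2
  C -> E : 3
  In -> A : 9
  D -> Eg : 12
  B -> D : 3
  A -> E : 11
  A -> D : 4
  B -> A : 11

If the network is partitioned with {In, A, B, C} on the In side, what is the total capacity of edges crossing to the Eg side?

35

Edges leaving {In, A, B, C}: A→D (4), A→E (11), B→D (3), B→E (2), C→D (12), C→E (3).
Cut capacity = 4 + 11 + 3 + 2 + 12 + 3 = 35.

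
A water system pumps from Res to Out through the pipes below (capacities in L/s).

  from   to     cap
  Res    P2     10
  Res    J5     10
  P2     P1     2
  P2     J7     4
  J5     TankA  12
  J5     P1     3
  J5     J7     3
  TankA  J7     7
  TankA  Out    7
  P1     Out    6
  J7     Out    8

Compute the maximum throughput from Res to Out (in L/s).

Augment Res→P2→P1→Out: bottleneck 2, flow now 2.
Augment Res→P2→J7→Out: bottleneck 4, flow now 6.
Augment Res→J5→TankA→Out: bottleneck 7, flow now 13.
Augment Res→J5→P1→Out: bottleneck 3, flow now 16.
No augmenting path remains; maximum flow = 16.
In the residual graph, reachable from Res: {Res, P2}.
Min-cut edges: Res→J5 (10), P2→P1 (2), P2→J7 (4); capacity 10 + 2 + 4 = 16.
This cut is saturated, so no flow can exceed 16.

16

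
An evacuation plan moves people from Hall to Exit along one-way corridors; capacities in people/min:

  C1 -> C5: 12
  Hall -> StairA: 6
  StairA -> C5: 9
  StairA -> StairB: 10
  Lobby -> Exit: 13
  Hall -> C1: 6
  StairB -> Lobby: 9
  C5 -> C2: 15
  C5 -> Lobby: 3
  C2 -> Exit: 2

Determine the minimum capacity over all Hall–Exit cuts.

Augment Hall→StairA→C5→Lobby→Exit: bottleneck 3, flow now 3.
Augment Hall→StairA→C5→C2→Exit: bottleneck 2, flow now 5.
Augment Hall→StairA→StairB→Lobby→Exit: bottleneck 1, flow now 6.
Augment Hall→C1→C5→StairA→StairB→Lobby→Exit: bottleneck 5, flow now 11. (uses reverse residual edge)
No augmenting path remains; maximum flow = 11.
By max-flow min-cut, the minimum cut capacity equals the max flow.
In the residual graph, reachable from Hall: {Hall, C1, C5, C2}.
Min-cut edges: Hall→StairA (6), C5→Lobby (3), C2→Exit (2); capacity 6 + 3 + 2 = 11.

11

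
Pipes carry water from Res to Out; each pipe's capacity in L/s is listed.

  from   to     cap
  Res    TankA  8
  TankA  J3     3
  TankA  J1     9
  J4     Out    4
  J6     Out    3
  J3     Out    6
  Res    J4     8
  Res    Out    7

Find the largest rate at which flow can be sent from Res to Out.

Augment Res→Out: bottleneck 7, flow now 7.
Augment Res→J4→Out: bottleneck 4, flow now 11.
Augment Res→TankA→J3→Out: bottleneck 3, flow now 14.
No augmenting path remains; maximum flow = 14.
In the residual graph, reachable from Res: {Res, TankA, J1, J4}.
Min-cut edges: Res→Out (7), TankA→J3 (3), J4→Out (4); capacity 7 + 3 + 4 = 14.
This cut is saturated, so no flow can exceed 14.

14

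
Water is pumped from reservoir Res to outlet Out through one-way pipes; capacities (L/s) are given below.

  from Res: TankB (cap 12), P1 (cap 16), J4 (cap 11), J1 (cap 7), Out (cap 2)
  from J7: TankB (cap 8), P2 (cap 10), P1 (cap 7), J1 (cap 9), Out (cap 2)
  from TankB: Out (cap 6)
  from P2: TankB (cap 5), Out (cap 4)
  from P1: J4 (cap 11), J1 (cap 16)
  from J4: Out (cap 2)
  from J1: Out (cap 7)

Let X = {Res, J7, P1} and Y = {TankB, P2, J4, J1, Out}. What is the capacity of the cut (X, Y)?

Edges leaving {Res, J7, P1}: Res→TankB (12), Res→J4 (11), Res→J1 (7), Res→Out (2), J7→TankB (8), J7→P2 (10), J7→J1 (9), J7→Out (2), P1→J4 (11), P1→J1 (16).
Cut capacity = 12 + 11 + 7 + 2 + 8 + 10 + 9 + 2 + 11 + 16 = 88.

88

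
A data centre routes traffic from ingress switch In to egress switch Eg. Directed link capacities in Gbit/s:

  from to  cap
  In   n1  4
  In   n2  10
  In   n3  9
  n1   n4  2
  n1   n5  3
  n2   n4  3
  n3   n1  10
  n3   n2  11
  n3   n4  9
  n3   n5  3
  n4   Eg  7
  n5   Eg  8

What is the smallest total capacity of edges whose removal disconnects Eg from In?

Augment In→n1→n4→Eg: bottleneck 2, flow now 2.
Augment In→n1→n5→Eg: bottleneck 2, flow now 4.
Augment In→n2→n4→Eg: bottleneck 3, flow now 7.
Augment In→n3→n4→Eg: bottleneck 2, flow now 9.
Augment In→n3→n5→Eg: bottleneck 3, flow now 12.
Augment In→n3→n1→n5→Eg: bottleneck 1, flow now 13.
No augmenting path remains; maximum flow = 13.
By max-flow min-cut, the minimum cut capacity equals the max flow.
In the residual graph, reachable from In: {In, n1, n2, n3, n4}.
Min-cut edges: n1→n5 (3), n3→n5 (3), n4→Eg (7); capacity 3 + 3 + 7 = 13.

13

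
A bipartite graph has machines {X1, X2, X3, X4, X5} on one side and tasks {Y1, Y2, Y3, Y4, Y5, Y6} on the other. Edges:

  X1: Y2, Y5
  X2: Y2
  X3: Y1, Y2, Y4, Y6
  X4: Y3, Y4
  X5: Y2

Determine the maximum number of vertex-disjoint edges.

4

Unit-capacity flow: source→left, listed edges, right→sink; max matching = max flow.
Augmenting path X1→Y2 (+1); matched 1.
Augmenting path X3→Y1 (+1); matched 2.
Augmenting path X4→Y3 (+1); matched 3.
Augmenting path X2→Y2→X1→Y5 (+1); matched 4.
No augmenting path remains; maximum matching = 4.
König certificate: {X1, X3, X4, Y2} is a vertex cover of size 4 (every listed pair touches it), so no matching can be larger.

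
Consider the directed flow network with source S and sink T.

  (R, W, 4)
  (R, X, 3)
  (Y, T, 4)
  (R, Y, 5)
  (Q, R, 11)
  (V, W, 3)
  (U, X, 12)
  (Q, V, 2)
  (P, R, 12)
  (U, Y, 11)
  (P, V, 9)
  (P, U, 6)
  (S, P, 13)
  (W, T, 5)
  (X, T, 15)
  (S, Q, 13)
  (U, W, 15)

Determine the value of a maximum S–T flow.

18

Augment S→P→R→W→T: bottleneck 4, flow now 4.
Augment S→P→R→X→T: bottleneck 3, flow now 7.
Augment S→P→R→Y→T: bottleneck 4, flow now 11.
Augment S→P→U→W→T: bottleneck 1, flow now 12.
Augment S→P→U→X→T: bottleneck 1, flow now 13.
Augment S→Q→R→P→U→X→T: bottleneck 4, flow now 17. (uses reverse residual edge)
Augment S→Q→V→W→U→X→T: bottleneck 1, flow now 18. (uses reverse residual edge)
No augmenting path remains; maximum flow = 18.
In the residual graph, reachable from S: {S, P, Q, R, V, W, Y}.
Min-cut edges: P→U (6), R→X (3), W→T (5), Y→T (4); capacity 6 + 3 + 5 + 4 = 18.
This cut is saturated, so no flow can exceed 18.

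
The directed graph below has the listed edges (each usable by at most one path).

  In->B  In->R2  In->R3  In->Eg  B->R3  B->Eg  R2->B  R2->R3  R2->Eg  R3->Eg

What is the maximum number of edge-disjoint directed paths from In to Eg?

4

Assign every edge capacity 1; by Menger, the answer equals the max flow.
Path In→Eg (+1); total 1.
Path In→B→Eg (+1); total 2.
Path In→R2→Eg (+1); total 3.
Path In→R3→Eg (+1); total 4.
No residual In→Eg path; max flow = 4.
Certifying cut of size 4: {In→B, In→Eg, In→R2, In→R3}.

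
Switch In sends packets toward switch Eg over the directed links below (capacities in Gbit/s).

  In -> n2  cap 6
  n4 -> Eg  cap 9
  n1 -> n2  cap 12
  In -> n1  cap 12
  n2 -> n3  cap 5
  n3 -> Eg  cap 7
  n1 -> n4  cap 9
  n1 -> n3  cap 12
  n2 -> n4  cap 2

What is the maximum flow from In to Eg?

16

Augment In→n1→n3→Eg: bottleneck 7, flow now 7.
Augment In→n1→n4→Eg: bottleneck 5, flow now 12.
Augment In→n2→n4→Eg: bottleneck 2, flow now 14.
Augment In→n2→n3→n1→n4→Eg: bottleneck 2, flow now 16. (uses reverse residual edge)
No augmenting path remains; maximum flow = 16.
In the residual graph, reachable from In: {In, n1, n2, n3, n4}.
Min-cut edges: n3→Eg (7), n4→Eg (9); capacity 7 + 9 = 16.
This cut is saturated, so no flow can exceed 16.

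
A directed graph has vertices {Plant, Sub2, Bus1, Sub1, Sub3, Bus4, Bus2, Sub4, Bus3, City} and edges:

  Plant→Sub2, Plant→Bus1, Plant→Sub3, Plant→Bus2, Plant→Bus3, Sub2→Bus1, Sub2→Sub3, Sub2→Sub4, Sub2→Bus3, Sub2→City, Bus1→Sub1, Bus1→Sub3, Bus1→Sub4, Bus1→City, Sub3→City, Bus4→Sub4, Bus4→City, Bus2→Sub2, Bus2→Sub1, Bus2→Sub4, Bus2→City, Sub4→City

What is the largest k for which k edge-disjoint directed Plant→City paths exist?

Assign every edge capacity 1; by Menger, the answer equals the max flow.
Path Plant→Sub2→City (+1); total 1.
Path Plant→Bus1→City (+1); total 2.
Path Plant→Sub3→City (+1); total 3.
Path Plant→Bus2→City (+1); total 4.
No residual Plant→City path; max flow = 4.
Certifying cut of size 4: {Plant→Bus1, Plant→Bus2, Plant→Sub2, Plant→Sub3}.

4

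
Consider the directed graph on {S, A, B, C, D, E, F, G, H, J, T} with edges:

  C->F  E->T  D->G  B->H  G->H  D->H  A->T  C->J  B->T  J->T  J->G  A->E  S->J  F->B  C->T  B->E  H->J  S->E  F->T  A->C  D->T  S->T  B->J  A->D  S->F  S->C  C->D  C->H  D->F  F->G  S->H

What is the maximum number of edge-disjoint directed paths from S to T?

Assign every edge capacity 1; by Menger, the answer equals the max flow.
Path S→T (+1); total 1.
Path S→C→T (+1); total 2.
Path S→E→T (+1); total 3.
Path S→F→T (+1); total 4.
Path S→J→T (+1); total 5.
No residual S→T path; max flow = 5.
Certifying cut of size 5: {J→T, S→C, S→E, S→F, S→T}.

5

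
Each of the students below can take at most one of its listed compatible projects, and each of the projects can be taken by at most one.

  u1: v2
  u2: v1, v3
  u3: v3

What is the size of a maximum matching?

Unit-capacity flow: source→left, listed edges, right→sink; max matching = max flow.
Augmenting path u1→v2 (+1); matched 1.
Augmenting path u2→v1 (+1); matched 2.
Augmenting path u3→v3 (+1); matched 3.
No augmenting path remains; maximum matching = 3.
König certificate: {u1, u2, u3} is a vertex cover of size 3 (every listed pair touches it), so no matching can be larger.

3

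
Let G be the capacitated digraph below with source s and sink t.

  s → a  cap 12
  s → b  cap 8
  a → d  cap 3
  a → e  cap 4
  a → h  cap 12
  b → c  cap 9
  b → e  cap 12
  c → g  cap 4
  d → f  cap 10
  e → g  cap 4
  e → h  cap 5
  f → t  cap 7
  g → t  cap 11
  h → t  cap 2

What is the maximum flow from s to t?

Augment s→a→h→t: bottleneck 2, flow now 2.
Augment s→a→d→f→t: bottleneck 3, flow now 5.
Augment s→a→e→g→t: bottleneck 4, flow now 9.
Augment s→b→c→g→t: bottleneck 4, flow now 13.
No augmenting path remains; maximum flow = 13.
In the residual graph, reachable from s: {s, a, b, c, e, h}.
Min-cut edges: a→d (3), c→g (4), e→g (4), h→t (2); capacity 3 + 4 + 4 + 2 = 13.
This cut is saturated, so no flow can exceed 13.

13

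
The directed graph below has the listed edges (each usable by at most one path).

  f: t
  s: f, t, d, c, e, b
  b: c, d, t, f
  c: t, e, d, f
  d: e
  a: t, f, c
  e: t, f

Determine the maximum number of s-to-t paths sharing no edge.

5

Assign every edge capacity 1; by Menger, the answer equals the max flow.
Path s→t (+1); total 1.
Path s→b→t (+1); total 2.
Path s→c→t (+1); total 3.
Path s→e→t (+1); total 4.
Path s→f→t (+1); total 5.
No residual s→t path; max flow = 5.
Certifying cut of size 5: {e→t, f→t, s→b, s→c, s→t}.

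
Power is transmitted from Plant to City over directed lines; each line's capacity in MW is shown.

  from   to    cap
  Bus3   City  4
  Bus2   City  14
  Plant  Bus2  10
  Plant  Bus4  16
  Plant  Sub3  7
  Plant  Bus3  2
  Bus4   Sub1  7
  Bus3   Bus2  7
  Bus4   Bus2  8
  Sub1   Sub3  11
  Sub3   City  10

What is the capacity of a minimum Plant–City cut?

Augment Plant→Bus3→City: bottleneck 2, flow now 2.
Augment Plant→Bus2→City: bottleneck 10, flow now 12.
Augment Plant→Sub3→City: bottleneck 7, flow now 19.
Augment Plant→Bus4→Bus2→City: bottleneck 4, flow now 23.
Augment Plant→Bus4→Sub1→Sub3→City: bottleneck 3, flow now 26.
No augmenting path remains; maximum flow = 26.
By max-flow min-cut, the minimum cut capacity equals the max flow.
In the residual graph, reachable from Plant: {Plant, Bus4, Bus2, Sub1, Sub3}.
Min-cut edges: Plant→Bus3 (2), Bus2→City (14), Sub3→City (10); capacity 2 + 14 + 10 = 26.

26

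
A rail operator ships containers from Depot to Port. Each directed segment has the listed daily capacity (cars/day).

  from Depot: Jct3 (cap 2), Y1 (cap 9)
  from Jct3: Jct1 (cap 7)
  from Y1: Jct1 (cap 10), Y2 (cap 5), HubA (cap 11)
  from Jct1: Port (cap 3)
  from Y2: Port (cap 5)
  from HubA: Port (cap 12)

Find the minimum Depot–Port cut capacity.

Augment Depot→Jct3→Jct1→Port: bottleneck 2, flow now 2.
Augment Depot→Y1→Jct1→Port: bottleneck 1, flow now 3.
Augment Depot→Y1→Y2→Port: bottleneck 5, flow now 8.
Augment Depot→Y1→HubA→Port: bottleneck 3, flow now 11.
No augmenting path remains; maximum flow = 11.
By max-flow min-cut, the minimum cut capacity equals the max flow.
In the residual graph, reachable from Depot: {Depot}.
Min-cut edges: Depot→Jct3 (2), Depot→Y1 (9); capacity 2 + 9 = 11.

11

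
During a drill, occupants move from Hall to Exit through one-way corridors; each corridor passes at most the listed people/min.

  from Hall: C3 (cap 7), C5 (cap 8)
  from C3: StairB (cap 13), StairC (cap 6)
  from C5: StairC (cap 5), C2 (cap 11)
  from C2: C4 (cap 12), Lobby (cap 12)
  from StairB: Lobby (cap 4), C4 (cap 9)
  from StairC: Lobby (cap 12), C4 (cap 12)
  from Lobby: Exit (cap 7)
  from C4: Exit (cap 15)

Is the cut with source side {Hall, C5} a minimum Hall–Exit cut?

Given cut capacity: 7 + 11 + 5 = 23.
Augment Hall→C3→StairB→Lobby→Exit: bottleneck 4, flow now 4.
Augment Hall→C3→StairB→C4→Exit: bottleneck 3, flow now 7.
Augment Hall→C5→C2→Lobby→Exit: bottleneck 3, flow now 10.
Augment Hall→C5→C2→C4→Exit: bottleneck 5, flow now 15.
No augmenting path remains; maximum flow = 15.
In the residual graph, reachable from Hall: {Hall}.
Min-cut edges: Hall→C3 (7), Hall→C5 (8); capacity 7 + 8 = 15.
Cut capacity 23 exceeds the max flow 15, so it is not minimum.

No — its capacity is 23, but the minimum cut has capacity 15.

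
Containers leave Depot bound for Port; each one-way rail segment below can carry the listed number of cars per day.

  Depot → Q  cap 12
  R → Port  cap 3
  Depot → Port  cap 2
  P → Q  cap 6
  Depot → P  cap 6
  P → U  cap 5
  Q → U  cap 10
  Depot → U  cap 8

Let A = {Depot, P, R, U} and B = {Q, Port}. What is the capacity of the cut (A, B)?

Edges leaving {Depot, P, R, U}: Depot→Q (12), Depot→Port (2), P→Q (6), R→Port (3).
Cut capacity = 12 + 2 + 6 + 3 = 23.

23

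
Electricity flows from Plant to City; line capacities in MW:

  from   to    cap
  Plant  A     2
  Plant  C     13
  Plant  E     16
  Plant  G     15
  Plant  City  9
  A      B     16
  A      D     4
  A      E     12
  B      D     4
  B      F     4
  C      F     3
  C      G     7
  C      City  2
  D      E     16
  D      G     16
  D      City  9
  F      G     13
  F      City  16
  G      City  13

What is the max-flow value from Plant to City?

29

Augment Plant→City: bottleneck 9, flow now 9.
Augment Plant→C→City: bottleneck 2, flow now 11.
Augment Plant→G→City: bottleneck 13, flow now 24.
Augment Plant→A→D→City: bottleneck 2, flow now 26.
Augment Plant→C→F→City: bottleneck 3, flow now 29.
No augmenting path remains; maximum flow = 29.
In the residual graph, reachable from Plant: {Plant, C, E, G}.
Min-cut edges: Plant→A (2), Plant→City (9), C→F (3), C→City (2), G→City (13); capacity 2 + 9 + 3 + 2 + 13 = 29.
This cut is saturated, so no flow can exceed 29.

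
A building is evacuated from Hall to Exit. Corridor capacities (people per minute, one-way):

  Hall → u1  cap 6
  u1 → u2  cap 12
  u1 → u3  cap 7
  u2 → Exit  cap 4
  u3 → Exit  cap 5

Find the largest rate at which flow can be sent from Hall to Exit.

6

Augment Hall→u1→u2→Exit: bottleneck 4, flow now 4.
Augment Hall→u1→u3→Exit: bottleneck 2, flow now 6.
No augmenting path remains; maximum flow = 6.
In the residual graph, reachable from Hall: {Hall}.
Min-cut edges: Hall→u1 (6); capacity 6 = 6.
This cut is saturated, so no flow can exceed 6.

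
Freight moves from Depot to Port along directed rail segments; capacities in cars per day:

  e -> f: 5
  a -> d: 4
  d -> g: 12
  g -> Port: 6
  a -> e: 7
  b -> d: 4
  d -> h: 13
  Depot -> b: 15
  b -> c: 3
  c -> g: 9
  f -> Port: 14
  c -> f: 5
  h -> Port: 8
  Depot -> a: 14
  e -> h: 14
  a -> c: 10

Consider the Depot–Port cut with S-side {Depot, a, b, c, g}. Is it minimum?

Given cut capacity: 4 + 7 + 4 + 5 + 6 = 26.
Augment Depot→a→c→f→Port: bottleneck 5, flow now 5.
Augment Depot→a→c→g→Port: bottleneck 5, flow now 10.
Augment Depot→a→d→g→Port: bottleneck 1, flow now 11.
Augment Depot→a→d→h→Port: bottleneck 3, flow now 14.
Augment Depot→b→d→h→Port: bottleneck 4, flow now 18.
Augment Depot→b→c→a→e→f→Port: bottleneck 3, flow now 21. (uses reverse residual edge)
No augmenting path remains; maximum flow = 21.
In the residual graph, reachable from Depot: {Depot, b}.
Min-cut edges: Depot→a (14), b→c (3), b→d (4); capacity 14 + 3 + 4 = 21.
Cut capacity 26 exceeds the max flow 21, so it is not minimum.

No — its capacity is 26, but the minimum cut has capacity 21.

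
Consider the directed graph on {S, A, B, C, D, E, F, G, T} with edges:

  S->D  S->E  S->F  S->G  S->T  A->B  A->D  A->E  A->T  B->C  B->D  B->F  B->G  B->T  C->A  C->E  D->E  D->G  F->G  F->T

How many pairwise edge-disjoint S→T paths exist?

Assign every edge capacity 1; by Menger, the answer equals the max flow.
Path S→T (+1); total 1.
Path S→F→T (+1); total 2.
No residual S→T path; max flow = 2.
Certifying cut of size 2: {S→F, S→T}.

2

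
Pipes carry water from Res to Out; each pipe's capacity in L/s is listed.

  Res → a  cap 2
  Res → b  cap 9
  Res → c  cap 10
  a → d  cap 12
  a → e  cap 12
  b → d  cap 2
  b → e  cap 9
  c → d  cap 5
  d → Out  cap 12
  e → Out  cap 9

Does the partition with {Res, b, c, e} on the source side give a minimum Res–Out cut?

No — its capacity is 18, but the minimum cut has capacity 16.

Given cut capacity: 2 + 2 + 5 + 9 = 18.
Augment Res→a→d→Out: bottleneck 2, flow now 2.
Augment Res→b→d→Out: bottleneck 2, flow now 4.
Augment Res→b→e→Out: bottleneck 7, flow now 11.
Augment Res→c→d→Out: bottleneck 5, flow now 16.
No augmenting path remains; maximum flow = 16.
In the residual graph, reachable from Res: {Res, c}.
Min-cut edges: Res→a (2), Res→b (9), c→d (5); capacity 2 + 9 + 5 = 16.
Cut capacity 18 exceeds the max flow 16, so it is not minimum.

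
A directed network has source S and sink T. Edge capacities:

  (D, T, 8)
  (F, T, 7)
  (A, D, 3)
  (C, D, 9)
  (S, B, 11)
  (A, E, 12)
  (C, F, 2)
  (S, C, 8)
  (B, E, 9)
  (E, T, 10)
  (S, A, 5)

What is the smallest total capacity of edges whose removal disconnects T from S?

Augment S→A→D→T: bottleneck 3, flow now 3.
Augment S→A→E→T: bottleneck 2, flow now 5.
Augment S→B→E→T: bottleneck 8, flow now 13.
Augment S→C→D→T: bottleneck 5, flow now 18.
Augment S→C→F→T: bottleneck 2, flow now 20.
No augmenting path remains; maximum flow = 20.
By max-flow min-cut, the minimum cut capacity equals the max flow.
In the residual graph, reachable from S: {S, A, B, C, D, E}.
Min-cut edges: C→F (2), D→T (8), E→T (10); capacity 2 + 8 + 10 = 20.

20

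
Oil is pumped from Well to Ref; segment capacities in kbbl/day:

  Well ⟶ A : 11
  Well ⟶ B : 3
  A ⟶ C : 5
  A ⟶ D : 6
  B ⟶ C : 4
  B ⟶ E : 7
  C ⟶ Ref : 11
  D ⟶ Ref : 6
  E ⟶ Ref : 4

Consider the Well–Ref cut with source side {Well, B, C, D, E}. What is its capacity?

Edges leaving {Well, B, C, D, E}: Well→A (11), C→Ref (11), D→Ref (6), E→Ref (4).
Cut capacity = 11 + 11 + 6 + 4 = 32.

32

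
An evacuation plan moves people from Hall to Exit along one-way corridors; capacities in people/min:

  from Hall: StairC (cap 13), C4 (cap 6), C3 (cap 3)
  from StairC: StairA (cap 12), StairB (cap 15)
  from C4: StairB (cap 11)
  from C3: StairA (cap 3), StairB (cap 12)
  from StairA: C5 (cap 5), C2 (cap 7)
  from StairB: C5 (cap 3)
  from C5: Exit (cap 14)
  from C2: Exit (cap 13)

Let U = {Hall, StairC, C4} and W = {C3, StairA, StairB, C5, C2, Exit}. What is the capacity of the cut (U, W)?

41

Edges leaving {Hall, StairC, C4}: Hall→C3 (3), StairC→StairA (12), StairC→StairB (15), C4→StairB (11).
Cut capacity = 3 + 12 + 15 + 11 = 41.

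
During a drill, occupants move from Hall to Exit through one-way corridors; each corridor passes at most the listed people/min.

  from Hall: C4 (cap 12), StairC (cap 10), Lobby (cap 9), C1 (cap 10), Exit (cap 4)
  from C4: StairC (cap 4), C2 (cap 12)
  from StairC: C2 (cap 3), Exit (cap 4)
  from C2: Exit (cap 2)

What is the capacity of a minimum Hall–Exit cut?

Augment Hall→Exit: bottleneck 4, flow now 4.
Augment Hall→StairC→Exit: bottleneck 4, flow now 8.
Augment Hall→C4→C2→Exit: bottleneck 2, flow now 10.
No augmenting path remains; maximum flow = 10.
By max-flow min-cut, the minimum cut capacity equals the max flow.
In the residual graph, reachable from Hall: {Hall, C4, StairC, C2, Lobby, C1}.
Min-cut edges: Hall→Exit (4), StairC→Exit (4), C2→Exit (2); capacity 4 + 4 + 2 = 10.

10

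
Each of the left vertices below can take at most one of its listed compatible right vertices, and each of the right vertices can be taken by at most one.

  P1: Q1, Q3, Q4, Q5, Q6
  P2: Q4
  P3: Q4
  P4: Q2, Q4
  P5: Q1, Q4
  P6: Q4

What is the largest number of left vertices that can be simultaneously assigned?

Unit-capacity flow: source→left, listed edges, right→sink; max matching = max flow.
Augmenting path P1→Q1 (+1); matched 1.
Augmenting path P2→Q4 (+1); matched 2.
Augmenting path P4→Q2 (+1); matched 3.
Augmenting path P5→Q1→P1→Q3 (+1); matched 4.
No augmenting path remains; maximum matching = 4.
König certificate: {P1, P4, P5, Q4} is a vertex cover of size 4 (every listed pair touches it), so no matching can be larger.

4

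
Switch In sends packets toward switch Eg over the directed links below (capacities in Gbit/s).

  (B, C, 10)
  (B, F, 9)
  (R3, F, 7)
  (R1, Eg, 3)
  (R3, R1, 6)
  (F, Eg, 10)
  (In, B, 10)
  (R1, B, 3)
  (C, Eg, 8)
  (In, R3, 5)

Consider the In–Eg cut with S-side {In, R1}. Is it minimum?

Given cut capacity: 10 + 5 + 3 + 3 = 21.
Augment In→B→F→Eg: bottleneck 9, flow now 9.
Augment In→B→C→Eg: bottleneck 1, flow now 10.
Augment In→R3→R1→Eg: bottleneck 3, flow now 13.
Augment In→R3→F→Eg: bottleneck 1, flow now 14.
Augment In→R3→R1→B→C→Eg: bottleneck 1, flow now 15.
No augmenting path remains; maximum flow = 15.
In the residual graph, reachable from In: {In}.
Min-cut edges: In→B (10), In→R3 (5); capacity 10 + 5 = 15.
Cut capacity 21 exceeds the max flow 15, so it is not minimum.

No — its capacity is 21, but the minimum cut has capacity 15.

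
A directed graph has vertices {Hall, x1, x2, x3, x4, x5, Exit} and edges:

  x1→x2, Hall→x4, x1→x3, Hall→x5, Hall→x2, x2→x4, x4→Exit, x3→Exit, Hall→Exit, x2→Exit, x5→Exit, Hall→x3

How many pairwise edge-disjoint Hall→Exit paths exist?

Assign every edge capacity 1; by Menger, the answer equals the max flow.
Path Hall→Exit (+1); total 1.
Path Hall→x2→Exit (+1); total 2.
Path Hall→x3→Exit (+1); total 3.
Path Hall→x4→Exit (+1); total 4.
Path Hall→x5→Exit (+1); total 5.
No residual Hall→Exit path; max flow = 5.
Certifying cut of size 5: {Hall→Exit, Hall→x2, Hall→x3, Hall→x4, Hall→x5}.

5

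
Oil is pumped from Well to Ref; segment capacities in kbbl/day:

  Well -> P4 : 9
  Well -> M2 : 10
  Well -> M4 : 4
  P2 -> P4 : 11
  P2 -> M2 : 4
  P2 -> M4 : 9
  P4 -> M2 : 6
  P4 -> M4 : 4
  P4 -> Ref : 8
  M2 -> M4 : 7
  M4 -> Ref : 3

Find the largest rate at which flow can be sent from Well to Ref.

Augment Well→P4→Ref: bottleneck 8, flow now 8.
Augment Well→M4→Ref: bottleneck 3, flow now 11.
No augmenting path remains; maximum flow = 11.
In the residual graph, reachable from Well: {Well, P4, M2, M4}.
Min-cut edges: P4→Ref (8), M4→Ref (3); capacity 8 + 3 = 11.
This cut is saturated, so no flow can exceed 11.

11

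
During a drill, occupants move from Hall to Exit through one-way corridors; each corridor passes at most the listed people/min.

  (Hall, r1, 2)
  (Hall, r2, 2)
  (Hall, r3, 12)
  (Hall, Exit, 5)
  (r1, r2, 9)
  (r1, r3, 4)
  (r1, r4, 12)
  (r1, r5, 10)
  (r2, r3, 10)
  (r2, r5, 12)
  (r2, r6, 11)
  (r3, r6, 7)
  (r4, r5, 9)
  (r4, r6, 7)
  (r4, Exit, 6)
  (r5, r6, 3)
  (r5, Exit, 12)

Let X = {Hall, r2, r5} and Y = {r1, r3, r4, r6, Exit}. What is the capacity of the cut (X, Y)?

Edges leaving {Hall, r2, r5}: Hall→r1 (2), Hall→r3 (12), Hall→Exit (5), r2→r3 (10), r2→r6 (11), r5→r6 (3), r5→Exit (12).
Cut capacity = 2 + 12 + 5 + 10 + 11 + 3 + 12 = 55.

55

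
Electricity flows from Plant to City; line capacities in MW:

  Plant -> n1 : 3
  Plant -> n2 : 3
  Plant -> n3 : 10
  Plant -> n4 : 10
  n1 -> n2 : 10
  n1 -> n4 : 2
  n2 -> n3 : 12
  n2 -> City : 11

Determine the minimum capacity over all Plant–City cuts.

6

Augment Plant→n2→City: bottleneck 3, flow now 3.
Augment Plant→n1→n2→City: bottleneck 3, flow now 6.
No augmenting path remains; maximum flow = 6.
By max-flow min-cut, the minimum cut capacity equals the max flow.
In the residual graph, reachable from Plant: {Plant, n3, n4}.
Min-cut edges: Plant→n1 (3), Plant→n2 (3); capacity 3 + 3 = 6.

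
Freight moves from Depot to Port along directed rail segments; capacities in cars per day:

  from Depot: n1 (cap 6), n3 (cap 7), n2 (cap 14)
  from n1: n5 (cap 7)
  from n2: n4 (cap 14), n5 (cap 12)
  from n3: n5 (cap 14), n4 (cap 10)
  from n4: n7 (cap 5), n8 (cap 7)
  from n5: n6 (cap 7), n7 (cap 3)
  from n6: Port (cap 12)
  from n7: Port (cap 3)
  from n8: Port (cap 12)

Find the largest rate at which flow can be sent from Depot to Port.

17

Augment Depot→n1→n5→n6→Port: bottleneck 6, flow now 6.
Augment Depot→n2→n4→n7→Port: bottleneck 3, flow now 9.
Augment Depot→n2→n4→n8→Port: bottleneck 7, flow now 16.
Augment Depot→n2→n5→n6→Port: bottleneck 1, flow now 17.
No augmenting path remains; maximum flow = 17.
In the residual graph, reachable from Depot: {Depot, n1, n2, n3, n4, n5, n7}.
Min-cut edges: n4→n8 (7), n5→n6 (7), n7→Port (3); capacity 7 + 7 + 3 = 17.
This cut is saturated, so no flow can exceed 17.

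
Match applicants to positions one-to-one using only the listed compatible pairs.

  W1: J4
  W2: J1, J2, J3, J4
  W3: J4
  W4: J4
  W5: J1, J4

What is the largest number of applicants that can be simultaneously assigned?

Unit-capacity flow: source→left, listed edges, right→sink; max matching = max flow.
Augmenting path W1→J4 (+1); matched 1.
Augmenting path W2→J1 (+1); matched 2.
Augmenting path W5→J1→W2→J2 (+1); matched 3.
No augmenting path remains; maximum matching = 3.
König certificate: {W2, W5, J4} is a vertex cover of size 3 (every listed pair touches it), so no matching can be larger.

3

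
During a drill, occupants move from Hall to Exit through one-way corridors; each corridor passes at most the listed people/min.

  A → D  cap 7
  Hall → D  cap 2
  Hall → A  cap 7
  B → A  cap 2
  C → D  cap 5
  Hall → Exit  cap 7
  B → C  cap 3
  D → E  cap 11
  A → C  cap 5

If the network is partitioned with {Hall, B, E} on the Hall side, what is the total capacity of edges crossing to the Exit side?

Edges leaving {Hall, B, E}: Hall→A (7), Hall→D (2), Hall→Exit (7), B→A (2), B→C (3).
Cut capacity = 7 + 2 + 7 + 2 + 3 = 21.

21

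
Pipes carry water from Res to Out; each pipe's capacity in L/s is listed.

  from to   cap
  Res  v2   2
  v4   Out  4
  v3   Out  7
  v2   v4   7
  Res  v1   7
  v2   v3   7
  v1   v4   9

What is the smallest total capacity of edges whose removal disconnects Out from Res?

Augment Res→v1→v4→Out: bottleneck 4, flow now 4.
Augment Res→v2→v3→Out: bottleneck 2, flow now 6.
No augmenting path remains; maximum flow = 6.
By max-flow min-cut, the minimum cut capacity equals the max flow.
In the residual graph, reachable from Res: {Res, v1, v4}.
Min-cut edges: Res→v2 (2), v4→Out (4); capacity 2 + 4 = 6.

6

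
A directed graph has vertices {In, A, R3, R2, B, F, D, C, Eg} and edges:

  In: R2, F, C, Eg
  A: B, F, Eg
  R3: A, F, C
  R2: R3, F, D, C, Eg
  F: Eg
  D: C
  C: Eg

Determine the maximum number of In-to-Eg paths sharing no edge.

Assign every edge capacity 1; by Menger, the answer equals the max flow.
Path In→Eg (+1); total 1.
Path In→R2→Eg (+1); total 2.
Path In→F→Eg (+1); total 3.
Path In→C→Eg (+1); total 4.
No residual In→Eg path; max flow = 4.
Certifying cut of size 4: {In→C, In→Eg, In→F, In→R2}.

4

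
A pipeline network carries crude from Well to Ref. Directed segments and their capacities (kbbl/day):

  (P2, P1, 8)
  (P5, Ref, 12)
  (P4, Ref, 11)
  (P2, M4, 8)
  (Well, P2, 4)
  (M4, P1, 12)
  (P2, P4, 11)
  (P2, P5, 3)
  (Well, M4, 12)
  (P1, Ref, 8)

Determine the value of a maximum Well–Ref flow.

12

Augment Well→P2→P5→Ref: bottleneck 3, flow now 3.
Augment Well→P2→P4→Ref: bottleneck 1, flow now 4.
Augment Well→M4→P1→Ref: bottleneck 8, flow now 12.
No augmenting path remains; maximum flow = 12.
In the residual graph, reachable from Well: {Well, M4, P1}.
Min-cut edges: Well→P2 (4), P1→Ref (8); capacity 4 + 8 = 12.
This cut is saturated, so no flow can exceed 12.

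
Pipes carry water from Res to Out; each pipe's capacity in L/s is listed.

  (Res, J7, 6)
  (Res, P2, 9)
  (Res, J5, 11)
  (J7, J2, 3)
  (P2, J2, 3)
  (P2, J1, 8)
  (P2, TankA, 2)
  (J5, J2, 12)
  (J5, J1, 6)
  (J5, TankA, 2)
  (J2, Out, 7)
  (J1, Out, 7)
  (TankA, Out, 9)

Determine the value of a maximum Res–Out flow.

18

Augment Res→J7→J2→Out: bottleneck 3, flow now 3.
Augment Res→P2→J2→Out: bottleneck 3, flow now 6.
Augment Res→P2→J1→Out: bottleneck 6, flow now 12.
Augment Res→J5→J2→Out: bottleneck 1, flow now 13.
Augment Res→J5→J1→Out: bottleneck 1, flow now 14.
Augment Res→J5→TankA→Out: bottleneck 2, flow now 16.
Augment Res→J5→J2→P2→TankA→Out: bottleneck 2, flow now 18. (uses reverse residual edge)
No augmenting path remains; maximum flow = 18.
In the residual graph, reachable from Res: {Res, J7, P2, J5, J2, J1}.
Min-cut edges: P2→TankA (2), J5→TankA (2), J2→Out (7), J1→Out (7); capacity 2 + 2 + 7 + 7 = 18.
This cut is saturated, so no flow can exceed 18.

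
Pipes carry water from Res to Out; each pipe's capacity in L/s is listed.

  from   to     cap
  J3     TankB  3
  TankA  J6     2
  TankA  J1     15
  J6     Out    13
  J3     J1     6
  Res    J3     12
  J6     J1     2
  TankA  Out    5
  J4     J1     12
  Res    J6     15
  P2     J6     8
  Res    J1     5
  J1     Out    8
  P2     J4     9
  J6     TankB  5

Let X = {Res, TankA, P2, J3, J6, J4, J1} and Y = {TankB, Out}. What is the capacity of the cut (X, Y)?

34

Edges leaving {Res, TankA, P2, J3, J6, J4, J1}: TankA→Out (5), J3→TankB (3), J6→TankB (5), J6→Out (13), J1→Out (8).
Cut capacity = 5 + 3 + 5 + 13 + 8 = 34.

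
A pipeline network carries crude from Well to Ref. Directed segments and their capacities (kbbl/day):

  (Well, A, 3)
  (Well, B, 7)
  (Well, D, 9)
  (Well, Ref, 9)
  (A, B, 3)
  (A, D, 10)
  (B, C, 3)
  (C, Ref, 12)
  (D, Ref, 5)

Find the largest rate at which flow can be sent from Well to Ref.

Augment Well→Ref: bottleneck 9, flow now 9.
Augment Well→D→Ref: bottleneck 5, flow now 14.
Augment Well→B→C→Ref: bottleneck 3, flow now 17.
No augmenting path remains; maximum flow = 17.
In the residual graph, reachable from Well: {Well, A, B, D}.
Min-cut edges: Well→Ref (9), B→C (3), D→Ref (5); capacity 9 + 3 + 5 = 17.
This cut is saturated, so no flow can exceed 17.

17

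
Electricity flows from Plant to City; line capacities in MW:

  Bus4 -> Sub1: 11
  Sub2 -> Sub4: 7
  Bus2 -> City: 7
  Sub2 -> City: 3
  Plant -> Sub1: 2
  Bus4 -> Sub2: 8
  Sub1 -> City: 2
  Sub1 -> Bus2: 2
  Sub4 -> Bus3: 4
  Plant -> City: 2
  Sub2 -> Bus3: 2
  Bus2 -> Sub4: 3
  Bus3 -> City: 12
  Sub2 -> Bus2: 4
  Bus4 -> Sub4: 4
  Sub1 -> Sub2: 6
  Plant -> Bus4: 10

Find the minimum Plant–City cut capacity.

Augment Plant→City: bottleneck 2, flow now 2.
Augment Plant→Sub1→City: bottleneck 2, flow now 4.
Augment Plant→Bus4→Sub2→City: bottleneck 3, flow now 7.
Augment Plant→Bus4→Sub1→Bus2→City: bottleneck 2, flow now 9.
Augment Plant→Bus4→Sub2→Bus2→City: bottleneck 4, flow now 13.
Augment Plant→Bus4→Sub2→Bus3→City: bottleneck 1, flow now 14.
No augmenting path remains; maximum flow = 14.
By max-flow min-cut, the minimum cut capacity equals the max flow.
In the residual graph, reachable from Plant: {Plant}.
Min-cut edges: Plant→Bus4 (10), Plant→Sub1 (2), Plant→City (2); capacity 10 + 2 + 2 = 14.

14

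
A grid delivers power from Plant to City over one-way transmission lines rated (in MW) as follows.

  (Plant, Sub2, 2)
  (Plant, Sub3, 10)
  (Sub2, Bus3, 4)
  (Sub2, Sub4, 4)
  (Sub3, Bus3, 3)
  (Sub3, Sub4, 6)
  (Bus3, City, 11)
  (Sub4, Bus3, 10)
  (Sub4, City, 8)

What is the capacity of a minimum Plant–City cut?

Augment Plant→Sub2→Bus3→City: bottleneck 2, flow now 2.
Augment Plant→Sub3→Bus3→City: bottleneck 3, flow now 5.
Augment Plant→Sub3→Sub4→City: bottleneck 6, flow now 11.
No augmenting path remains; maximum flow = 11.
By max-flow min-cut, the minimum cut capacity equals the max flow.
In the residual graph, reachable from Plant: {Plant, Sub3}.
Min-cut edges: Plant→Sub2 (2), Sub3→Bus3 (3), Sub3→Sub4 (6); capacity 2 + 3 + 6 = 11.

11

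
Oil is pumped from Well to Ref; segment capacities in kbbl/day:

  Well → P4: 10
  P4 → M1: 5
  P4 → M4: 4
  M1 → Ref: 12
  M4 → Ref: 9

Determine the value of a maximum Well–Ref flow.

Augment Well→P4→M1→Ref: bottleneck 5, flow now 5.
Augment Well→P4→M4→Ref: bottleneck 4, flow now 9.
No augmenting path remains; maximum flow = 9.
In the residual graph, reachable from Well: {Well, P4}.
Min-cut edges: P4→M1 (5), P4→M4 (4); capacity 5 + 4 = 9.
This cut is saturated, so no flow can exceed 9.

9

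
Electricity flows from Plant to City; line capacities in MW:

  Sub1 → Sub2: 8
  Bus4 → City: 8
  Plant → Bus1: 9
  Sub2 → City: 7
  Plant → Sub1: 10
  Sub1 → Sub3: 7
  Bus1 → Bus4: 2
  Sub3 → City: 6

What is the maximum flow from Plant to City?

12

Augment Plant→Bus1→Bus4→City: bottleneck 2, flow now 2.
Augment Plant→Sub1→Sub2→City: bottleneck 7, flow now 9.
Augment Plant→Sub1→Sub3→City: bottleneck 3, flow now 12.
No augmenting path remains; maximum flow = 12.
In the residual graph, reachable from Plant: {Plant, Bus1}.
Min-cut edges: Plant→Sub1 (10), Bus1→Bus4 (2); capacity 10 + 2 = 12.
This cut is saturated, so no flow can exceed 12.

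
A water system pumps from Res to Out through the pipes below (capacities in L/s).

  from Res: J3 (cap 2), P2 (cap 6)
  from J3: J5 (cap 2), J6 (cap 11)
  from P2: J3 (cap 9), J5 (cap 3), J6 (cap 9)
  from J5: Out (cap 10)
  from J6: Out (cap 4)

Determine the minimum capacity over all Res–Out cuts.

Augment Res→J3→J5→Out: bottleneck 2, flow now 2.
Augment Res→P2→J5→Out: bottleneck 3, flow now 5.
Augment Res→P2→J6→Out: bottleneck 3, flow now 8.
No augmenting path remains; maximum flow = 8.
By max-flow min-cut, the minimum cut capacity equals the max flow.
In the residual graph, reachable from Res: {Res}.
Min-cut edges: Res→J3 (2), Res→P2 (6); capacity 2 + 6 = 8.

8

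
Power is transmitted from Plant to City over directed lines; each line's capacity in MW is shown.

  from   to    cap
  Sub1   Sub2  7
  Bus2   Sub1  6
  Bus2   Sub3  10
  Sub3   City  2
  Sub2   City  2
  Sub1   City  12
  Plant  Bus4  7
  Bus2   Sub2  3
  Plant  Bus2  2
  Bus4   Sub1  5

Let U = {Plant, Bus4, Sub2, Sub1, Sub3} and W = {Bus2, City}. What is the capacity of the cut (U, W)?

18

Edges leaving {Plant, Bus4, Sub2, Sub1, Sub3}: Plant→Bus2 (2), Sub2→City (2), Sub1→City (12), Sub3→City (2).
Cut capacity = 2 + 2 + 12 + 2 = 18.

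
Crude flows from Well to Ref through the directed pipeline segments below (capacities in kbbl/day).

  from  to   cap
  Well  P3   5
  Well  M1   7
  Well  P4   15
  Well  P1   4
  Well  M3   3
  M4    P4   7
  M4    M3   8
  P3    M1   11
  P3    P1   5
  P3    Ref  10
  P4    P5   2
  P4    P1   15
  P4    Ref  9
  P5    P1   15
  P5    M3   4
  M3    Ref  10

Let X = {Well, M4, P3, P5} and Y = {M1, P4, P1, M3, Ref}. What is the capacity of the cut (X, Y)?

89

Edges leaving {Well, M4, P3, P5}: Well→M1 (7), Well→P4 (15), Well→P1 (4), Well→M3 (3), M4→P4 (7), M4→M3 (8), P3→M1 (11), P3→P1 (5), P3→Ref (10), P5→P1 (15), P5→M3 (4).
Cut capacity = 7 + 15 + 4 + 3 + 7 + 8 + 11 + 5 + 10 + 15 + 4 = 89.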